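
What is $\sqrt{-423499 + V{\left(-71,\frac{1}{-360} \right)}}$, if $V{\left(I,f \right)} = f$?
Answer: $\frac{i \sqrt{1524596410}}{60} \approx 650.77 i$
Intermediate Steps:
$\sqrt{-423499 + V{\left(-71,\frac{1}{-360} \right)}} = \sqrt{-423499 + \frac{1}{-360}} = \sqrt{-423499 - \frac{1}{360}} = \sqrt{- \frac{152459641}{360}} = \frac{i \sqrt{1524596410}}{60}$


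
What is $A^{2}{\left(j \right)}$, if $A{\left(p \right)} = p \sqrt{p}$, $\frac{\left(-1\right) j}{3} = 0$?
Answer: $0$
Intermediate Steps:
$j = 0$ ($j = \left(-3\right) 0 = 0$)
$A{\left(p \right)} = p^{\frac{3}{2}}$
$A^{2}{\left(j \right)} = \left(0^{\frac{3}{2}}\right)^{2} = 0^{2} = 0$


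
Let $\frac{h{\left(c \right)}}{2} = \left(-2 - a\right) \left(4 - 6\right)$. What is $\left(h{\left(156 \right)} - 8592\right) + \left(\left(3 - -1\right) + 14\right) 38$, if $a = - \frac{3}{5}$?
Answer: $- \frac{39512}{5} \approx -7902.4$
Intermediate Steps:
$a = - \frac{3}{5}$ ($a = \left(-3\right) \frac{1}{5} = - \frac{3}{5} \approx -0.6$)
$h{\left(c \right)} = \frac{28}{5}$ ($h{\left(c \right)} = 2 \left(-2 - - \frac{3}{5}\right) \left(4 - 6\right) = 2 \left(-2 + \frac{3}{5}\right) \left(-2\right) = 2 \left(\left(- \frac{7}{5}\right) \left(-2\right)\right) = 2 \cdot \frac{14}{5} = \frac{28}{5}$)
$\left(h{\left(156 \right)} - 8592\right) + \left(\left(3 - -1\right) + 14\right) 38 = \left(\frac{28}{5} - 8592\right) + \left(\left(3 - -1\right) + 14\right) 38 = - \frac{42932}{5} + \left(\left(3 + 1\right) + 14\right) 38 = - \frac{42932}{5} + \left(4 + 14\right) 38 = - \frac{42932}{5} + 18 \cdot 38 = - \frac{42932}{5} + 684 = - \frac{39512}{5}$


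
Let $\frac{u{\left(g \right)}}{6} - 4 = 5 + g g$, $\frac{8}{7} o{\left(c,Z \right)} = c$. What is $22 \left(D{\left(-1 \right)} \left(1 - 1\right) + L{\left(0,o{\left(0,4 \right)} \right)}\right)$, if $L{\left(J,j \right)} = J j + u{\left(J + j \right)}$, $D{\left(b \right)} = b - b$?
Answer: $1188$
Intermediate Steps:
$D{\left(b \right)} = 0$
$o{\left(c,Z \right)} = \frac{7 c}{8}$
$u{\left(g \right)} = 54 + 6 g^{2}$ ($u{\left(g \right)} = 24 + 6 \left(5 + g g\right) = 24 + 6 \left(5 + g^{2}\right) = 24 + \left(30 + 6 g^{2}\right) = 54 + 6 g^{2}$)
$L{\left(J,j \right)} = 54 + 6 \left(J + j\right)^{2} + J j$ ($L{\left(J,j \right)} = J j + \left(54 + 6 \left(J + j\right)^{2}\right) = 54 + 6 \left(J + j\right)^{2} + J j$)
$22 \left(D{\left(-1 \right)} \left(1 - 1\right) + L{\left(0,o{\left(0,4 \right)} \right)}\right) = 22 \left(0 \left(1 - 1\right) + \left(54 + 6 \left(0 + \frac{7}{8} \cdot 0\right)^{2} + 0 \cdot \frac{7}{8} \cdot 0\right)\right) = 22 \left(0 \cdot 0 + \left(54 + 6 \left(0 + 0\right)^{2} + 0 \cdot 0\right)\right) = 22 \left(0 + \left(54 + 6 \cdot 0^{2} + 0\right)\right) = 22 \left(0 + \left(54 + 6 \cdot 0 + 0\right)\right) = 22 \left(0 + \left(54 + 0 + 0\right)\right) = 22 \left(0 + 54\right) = 22 \cdot 54 = 1188$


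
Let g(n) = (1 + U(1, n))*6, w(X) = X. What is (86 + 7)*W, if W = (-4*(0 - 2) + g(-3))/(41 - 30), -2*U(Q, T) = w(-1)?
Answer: 1581/11 ≈ 143.73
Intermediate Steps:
U(Q, T) = 1/2 (U(Q, T) = -1/2*(-1) = 1/2)
g(n) = 9 (g(n) = (1 + 1/2)*6 = (3/2)*6 = 9)
W = 17/11 (W = (-4*(0 - 2) + 9)/(41 - 30) = (-4*(-2) + 9)/11 = (8 + 9)*(1/11) = 17*(1/11) = 17/11 ≈ 1.5455)
(86 + 7)*W = (86 + 7)*(17/11) = 93*(17/11) = 1581/11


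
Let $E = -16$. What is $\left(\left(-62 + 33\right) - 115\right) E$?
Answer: $2304$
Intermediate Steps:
$\left(\left(-62 + 33\right) - 115\right) E = \left(\left(-62 + 33\right) - 115\right) \left(-16\right) = \left(-29 - 115\right) \left(-16\right) = \left(-144\right) \left(-16\right) = 2304$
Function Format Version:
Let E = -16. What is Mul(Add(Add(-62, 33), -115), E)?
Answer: 2304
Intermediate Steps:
Mul(Add(Add(-62, 33), -115), E) = Mul(Add(Add(-62, 33), -115), -16) = Mul(Add(-29, -115), -16) = Mul(-144, -16) = 2304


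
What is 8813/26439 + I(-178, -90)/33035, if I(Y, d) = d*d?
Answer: 11467/19821 ≈ 0.57853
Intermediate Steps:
I(Y, d) = d²
8813/26439 + I(-178, -90)/33035 = 8813/26439 + (-90)²/33035 = 8813*(1/26439) + 8100*(1/33035) = ⅓ + 1620/6607 = 11467/19821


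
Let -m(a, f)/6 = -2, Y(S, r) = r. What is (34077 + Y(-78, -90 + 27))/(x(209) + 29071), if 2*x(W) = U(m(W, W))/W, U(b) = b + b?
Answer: 7108926/6075851 ≈ 1.1700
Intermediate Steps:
m(a, f) = 12 (m(a, f) = -6*(-2) = 12)
U(b) = 2*b
x(W) = 12/W (x(W) = ((2*12)/W)/2 = (24/W)/2 = 12/W)
(34077 + Y(-78, -90 + 27))/(x(209) + 29071) = (34077 + (-90 + 27))/(12/209 + 29071) = (34077 - 63)/(12*(1/209) + 29071) = 34014/(12/209 + 29071) = 34014/(6075851/209) = 34014*(209/6075851) = 7108926/6075851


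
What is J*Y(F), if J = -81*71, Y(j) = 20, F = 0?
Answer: -115020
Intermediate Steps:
J = -5751
J*Y(F) = -5751*20 = -115020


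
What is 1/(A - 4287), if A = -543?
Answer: -1/4830 ≈ -0.00020704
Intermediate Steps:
1/(A - 4287) = 1/(-543 - 4287) = 1/(-4830) = -1/4830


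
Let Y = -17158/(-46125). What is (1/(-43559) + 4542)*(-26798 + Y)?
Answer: -244544422495306384/2009158875 ≈ -1.2171e+8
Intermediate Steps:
Y = 17158/46125 (Y = -17158*(-1/46125) = 17158/46125 ≈ 0.37199)
(1/(-43559) + 4542)*(-26798 + Y) = (1/(-43559) + 4542)*(-26798 + 17158/46125) = (-1/43559 + 4542)*(-1236040592/46125) = (197844977/43559)*(-1236040592/46125) = -244544422495306384/2009158875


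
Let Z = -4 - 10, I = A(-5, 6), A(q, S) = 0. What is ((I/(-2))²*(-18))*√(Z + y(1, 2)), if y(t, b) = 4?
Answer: 0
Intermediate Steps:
I = 0
Z = -14
((I/(-2))²*(-18))*√(Z + y(1, 2)) = ((0/(-2))²*(-18))*√(-14 + 4) = ((0*(-½))²*(-18))*√(-10) = (0²*(-18))*(I*√10) = (0*(-18))*(I*√10) = 0*(I*√10) = 0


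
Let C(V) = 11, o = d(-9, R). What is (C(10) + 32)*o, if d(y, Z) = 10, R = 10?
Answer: 430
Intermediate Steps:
o = 10
(C(10) + 32)*o = (11 + 32)*10 = 43*10 = 430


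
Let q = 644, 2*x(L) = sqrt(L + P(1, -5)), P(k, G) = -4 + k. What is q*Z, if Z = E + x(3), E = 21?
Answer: 13524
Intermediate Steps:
x(L) = sqrt(-3 + L)/2 (x(L) = sqrt(L + (-4 + 1))/2 = sqrt(L - 3)/2 = sqrt(-3 + L)/2)
Z = 21 (Z = 21 + sqrt(-3 + 3)/2 = 21 + sqrt(0)/2 = 21 + (1/2)*0 = 21 + 0 = 21)
q*Z = 644*21 = 13524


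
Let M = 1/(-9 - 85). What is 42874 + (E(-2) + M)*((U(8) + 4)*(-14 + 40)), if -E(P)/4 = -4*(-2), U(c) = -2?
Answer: 1936844/47 ≈ 41209.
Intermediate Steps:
M = -1/94 (M = 1/(-94) = -1/94 ≈ -0.010638)
E(P) = -32 (E(P) = -(-16)*(-2) = -4*8 = -32)
42874 + (E(-2) + M)*((U(8) + 4)*(-14 + 40)) = 42874 + (-32 - 1/94)*((-2 + 4)*(-14 + 40)) = 42874 - 3009*26/47 = 42874 - 3009/94*52 = 42874 - 78234/47 = 1936844/47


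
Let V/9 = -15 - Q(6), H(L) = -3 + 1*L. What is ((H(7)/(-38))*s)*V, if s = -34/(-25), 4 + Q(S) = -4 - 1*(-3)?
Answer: 1224/95 ≈ 12.884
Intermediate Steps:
H(L) = -3 + L
Q(S) = -5 (Q(S) = -4 + (-4 - 1*(-3)) = -4 + (-4 + 3) = -4 - 1 = -5)
V = -90 (V = 9*(-15 - 1*(-5)) = 9*(-15 + 5) = 9*(-10) = -90)
s = 34/25 (s = -34*(-1/25) = 34/25 ≈ 1.3600)
((H(7)/(-38))*s)*V = (((-3 + 7)/(-38))*(34/25))*(-90) = ((4*(-1/38))*(34/25))*(-90) = -2/19*34/25*(-90) = -68/475*(-90) = 1224/95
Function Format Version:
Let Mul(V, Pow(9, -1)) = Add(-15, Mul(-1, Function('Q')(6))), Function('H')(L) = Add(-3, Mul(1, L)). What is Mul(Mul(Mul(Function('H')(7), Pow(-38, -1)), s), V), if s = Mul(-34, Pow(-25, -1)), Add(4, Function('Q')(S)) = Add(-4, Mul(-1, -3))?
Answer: Rational(1224, 95) ≈ 12.884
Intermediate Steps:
Function('H')(L) = Add(-3, L)
Function('Q')(S) = -5 (Function('Q')(S) = Add(-4, Add(-4, Mul(-1, -3))) = Add(-4, Add(-4, 3)) = Add(-4, -1) = -5)
V = -90 (V = Mul(9, Add(-15, Mul(-1, -5))) = Mul(9, Add(-15, 5)) = Mul(9, -10) = -90)
s = Rational(34, 25) (s = Mul(-34, Rational(-1, 25)) = Rational(34, 25) ≈ 1.3600)
Mul(Mul(Mul(Function('H')(7), Pow(-38, -1)), s), V) = Mul(Mul(Mul(Add(-3, 7), Pow(-38, -1)), Rational(34, 25)), -90) = Mul(Mul(Mul(4, Rational(-1, 38)), Rational(34, 25)), -90) = Mul(Mul(Rational(-2, 19), Rational(34, 25)), -90) = Mul(Rational(-68, 475), -90) = Rational(1224, 95)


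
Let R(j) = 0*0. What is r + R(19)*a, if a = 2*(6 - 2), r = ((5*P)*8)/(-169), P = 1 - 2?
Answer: 40/169 ≈ 0.23669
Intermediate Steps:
P = -1
R(j) = 0
r = 40/169 (r = ((5*(-1))*8)/(-169) = -5*8*(-1/169) = -40*(-1/169) = 40/169 ≈ 0.23669)
a = 8 (a = 2*4 = 8)
r + R(19)*a = 40/169 + 0*8 = 40/169 + 0 = 40/169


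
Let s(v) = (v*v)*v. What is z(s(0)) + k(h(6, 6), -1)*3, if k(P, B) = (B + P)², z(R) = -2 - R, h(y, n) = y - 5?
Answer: -2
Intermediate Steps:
h(y, n) = -5 + y
s(v) = v³ (s(v) = v²*v = v³)
z(s(0)) + k(h(6, 6), -1)*3 = (-2 - 1*0³) + (-1 + (-5 + 6))²*3 = (-2 - 1*0) + (-1 + 1)²*3 = (-2 + 0) + 0²*3 = -2 + 0*3 = -2 + 0 = -2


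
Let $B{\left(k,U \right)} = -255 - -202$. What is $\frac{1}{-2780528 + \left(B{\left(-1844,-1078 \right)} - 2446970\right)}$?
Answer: $- \frac{1}{5227551} \approx -1.9129 \cdot 10^{-7}$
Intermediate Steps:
$B{\left(k,U \right)} = -53$ ($B{\left(k,U \right)} = -255 + 202 = -53$)
$\frac{1}{-2780528 + \left(B{\left(-1844,-1078 \right)} - 2446970\right)} = \frac{1}{-2780528 - 2447023} = \frac{1}{-5227551} = - \frac{1}{5227551}$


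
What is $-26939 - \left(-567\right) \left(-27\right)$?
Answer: $-42248$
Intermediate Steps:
$-26939 - \left(-567\right) \left(-27\right) = -26939 - 15309 = -42248$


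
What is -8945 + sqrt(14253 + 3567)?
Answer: -8945 + 18*sqrt(55) ≈ -8811.5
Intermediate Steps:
-8945 + sqrt(14253 + 3567) = -8945 + sqrt(17820) = -8945 + 18*sqrt(55)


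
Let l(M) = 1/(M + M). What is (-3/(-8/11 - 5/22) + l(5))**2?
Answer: 51529/4900 ≈ 10.516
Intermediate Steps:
l(M) = 1/(2*M)
(-3/(-8/11 - 5/22) + l(5))**2 = (-3/(-8/11 - 5/22) + (1/2)/5)**2 = (-3/(-8*1/11 - 5*1/22) + (1/2)*(1/5))**2 = (-3/(-8/11 - 5/22) + 1/10)**2 = (-3/(-21/22) + 1/10)**2 = (-3*(-22/21) + 1/10)**2 = (22/7 + 1/10)**2 = (227/70)**2 = 51529/4900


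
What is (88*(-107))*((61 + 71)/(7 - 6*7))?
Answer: 1242912/35 ≈ 35512.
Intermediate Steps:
(88*(-107))*((61 + 71)/(7 - 6*7)) = -1242912/(7 - 42) = -1242912/(-35) = -1242912*(-1)/35 = -9416*(-132/35) = 1242912/35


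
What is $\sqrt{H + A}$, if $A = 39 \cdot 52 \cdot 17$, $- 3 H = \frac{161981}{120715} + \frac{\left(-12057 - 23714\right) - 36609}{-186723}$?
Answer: $\frac{11 \sqrt{144757925197590286130955}}{22540266945} \approx 185.68$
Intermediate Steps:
$H = - \frac{38982929963}{67620800835}$ ($H = - \frac{\frac{161981}{120715} + \frac{\left(-12057 - 23714\right) - 36609}{-186723}}{3} = - \frac{161981 \cdot \frac{1}{120715} + \left(-35771 - 36609\right) \left(- \frac{1}{186723}\right)}{3} = - \frac{\frac{161981}{120715} - - \frac{72380}{186723}}{3} = - \frac{\frac{161981}{120715} + \frac{72380}{186723}}{3} = \left(- \frac{1}{3}\right) \frac{38982929963}{22540266945} = - \frac{38982929963}{67620800835} \approx -0.57649$)
$A = 34476$ ($A = 2028 \cdot 17 = 34476$)
$\sqrt{H + A} = \sqrt{- \frac{38982929963}{67620800835} + 34476} = \sqrt{\frac{2331255746657497}{67620800835}} = \frac{11 \sqrt{144757925197590286130955}}{22540266945}$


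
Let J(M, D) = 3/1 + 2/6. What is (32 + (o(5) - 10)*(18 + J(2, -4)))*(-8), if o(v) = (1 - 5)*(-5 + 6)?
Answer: 6400/3 ≈ 2133.3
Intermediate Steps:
J(M, D) = 10/3 (J(M, D) = 3*1 + 2*(1/6) = 3 + 1/3 = 10/3)
o(v) = -4 (o(v) = -4*1 = -4)
(32 + (o(5) - 10)*(18 + J(2, -4)))*(-8) = (32 + (-4 - 10)*(18 + 10/3))*(-8) = (32 - 14*64/3)*(-8) = (32 - 896/3)*(-8) = -800/3*(-8) = 6400/3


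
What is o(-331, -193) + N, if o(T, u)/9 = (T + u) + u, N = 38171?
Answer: 31718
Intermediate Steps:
o(T, u) = 9*T + 18*u (o(T, u) = 9*((T + u) + u) = 9*(T + 2*u) = 9*T + 18*u)
o(-331, -193) + N = (9*(-331) + 18*(-193)) + 38171 = (-2979 - 3474) + 38171 = -6453 + 38171 = 31718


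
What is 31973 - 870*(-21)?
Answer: 50243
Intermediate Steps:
31973 - 870*(-21) = 31973 - 1*(-18270) = 31973 + 18270 = 50243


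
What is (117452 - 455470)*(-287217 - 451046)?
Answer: 249546182734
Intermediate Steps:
(117452 - 455470)*(-287217 - 451046) = -338018*(-738263) = 249546182734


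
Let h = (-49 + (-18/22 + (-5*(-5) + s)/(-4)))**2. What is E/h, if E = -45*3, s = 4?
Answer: -9680/233523 ≈ -0.041452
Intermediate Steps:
E = -135
h = 6305121/1936 (h = (-49 + (-18/22 + (-5*(-5) + 4)/(-4)))**2 = (-49 + (-18*1/22 + (25 + 4)*(-1/4)))**2 = (-49 + (-9/11 + 29*(-1/4)))**2 = (-49 + (-9/11 - 29/4))**2 = (-49 - 355/44)**2 = (-2511/44)**2 = 6305121/1936 ≈ 3256.8)
E/h = -135/6305121/1936 = -135*1936/6305121 = -9680/233523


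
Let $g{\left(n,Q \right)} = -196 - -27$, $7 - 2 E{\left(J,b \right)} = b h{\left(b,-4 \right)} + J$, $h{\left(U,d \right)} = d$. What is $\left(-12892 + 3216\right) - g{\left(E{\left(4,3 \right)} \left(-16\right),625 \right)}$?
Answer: $-9507$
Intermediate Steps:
$E{\left(J,b \right)} = \frac{7}{2} + 2 b - \frac{J}{2}$ ($E{\left(J,b \right)} = \frac{7}{2} - \frac{b \left(-4\right) + J}{2} = \frac{7}{2} - \frac{- 4 b + J}{2} = \frac{7}{2} - \frac{J - 4 b}{2} = \frac{7}{2} - \left(\frac{J}{2} - 2 b\right) = \frac{7}{2} + 2 b - \frac{J}{2}$)
$g{\left(n,Q \right)} = -169$ ($g{\left(n,Q \right)} = -196 + 27 = -169$)
$\left(-12892 + 3216\right) - g{\left(E{\left(4,3 \right)} \left(-16\right),625 \right)} = \left(-12892 + 3216\right) - -169 = -9676 + 169 = -9507$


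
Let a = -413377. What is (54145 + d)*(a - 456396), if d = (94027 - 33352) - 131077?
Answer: 14139899661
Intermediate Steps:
d = -70402 (d = 60675 - 131077 = -70402)
(54145 + d)*(a - 456396) = (54145 - 70402)*(-413377 - 456396) = -16257*(-869773) = 14139899661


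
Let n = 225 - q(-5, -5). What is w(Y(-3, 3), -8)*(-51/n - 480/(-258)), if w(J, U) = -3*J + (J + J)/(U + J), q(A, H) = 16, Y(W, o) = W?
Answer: 1525335/98857 ≈ 15.430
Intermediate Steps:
n = 209 (n = 225 - 1*16 = 225 - 16 = 209)
w(J, U) = -3*J + 2*J/(J + U) (w(J, U) = -3*J + (2*J)/(J + U) = -3*J + 2*J/(J + U))
w(Y(-3, 3), -8)*(-51/n - 480/(-258)) = (-3*(2 - 3*(-3) - 3*(-8))/(-3 - 8))*(-51/209 - 480/(-258)) = (-3*(2 + 9 + 24)/(-11))*(-51*1/209 - 480*(-1/258)) = (-3*(-1/11)*35)*(-51/209 + 80/43) = (105/11)*(14527/8987) = 1525335/98857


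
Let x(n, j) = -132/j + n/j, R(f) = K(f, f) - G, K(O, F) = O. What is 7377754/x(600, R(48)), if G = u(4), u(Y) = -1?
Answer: 180754973/234 ≈ 7.7246e+5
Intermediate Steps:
G = -1
R(f) = 1 + f (R(f) = f - 1*(-1) = f + 1 = 1 + f)
7377754/x(600, R(48)) = 7377754/(((-132 + 600)/(1 + 48))) = 7377754/((468/49)) = 7377754/(((1/49)*468)) = 7377754/(468/49) = 7377754*(49/468) = 180754973/234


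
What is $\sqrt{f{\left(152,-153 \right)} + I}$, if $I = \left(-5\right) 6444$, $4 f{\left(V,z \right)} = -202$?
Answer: $\frac{i \sqrt{129082}}{2} \approx 179.64 i$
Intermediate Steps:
$f{\left(V,z \right)} = - \frac{101}{2}$ ($f{\left(V,z \right)} = \frac{1}{4} \left(-202\right) = - \frac{101}{2}$)
$I = -32220$
$\sqrt{f{\left(152,-153 \right)} + I} = \sqrt{- \frac{101}{2} - 32220} = \sqrt{- \frac{64541}{2}} = \frac{i \sqrt{129082}}{2}$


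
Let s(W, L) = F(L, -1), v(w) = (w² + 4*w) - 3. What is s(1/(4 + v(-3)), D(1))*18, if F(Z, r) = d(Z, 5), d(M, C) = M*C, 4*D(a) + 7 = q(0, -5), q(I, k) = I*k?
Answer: -315/2 ≈ -157.50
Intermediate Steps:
D(a) = -7/4 (D(a) = -7/4 + (0*(-5))/4 = -7/4 + (¼)*0 = -7/4 + 0 = -7/4)
d(M, C) = C*M
F(Z, r) = 5*Z
v(w) = -3 + w² + 4*w
s(W, L) = 5*L
s(1/(4 + v(-3)), D(1))*18 = (5*(-7/4))*18 = -35/4*18 = -315/2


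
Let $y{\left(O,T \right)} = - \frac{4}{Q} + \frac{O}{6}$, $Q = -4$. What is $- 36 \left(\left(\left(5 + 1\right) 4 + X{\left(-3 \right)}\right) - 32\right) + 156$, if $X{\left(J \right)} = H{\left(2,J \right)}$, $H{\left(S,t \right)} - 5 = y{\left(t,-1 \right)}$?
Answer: $246$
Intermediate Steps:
$y{\left(O,T \right)} = 1 + \frac{O}{6}$ ($y{\left(O,T \right)} = - \frac{4}{-4} + \frac{O}{6} = \left(-4\right) \left(- \frac{1}{4}\right) + O \frac{1}{6} = 1 + \frac{O}{6}$)
$H{\left(S,t \right)} = 6 + \frac{t}{6}$ ($H{\left(S,t \right)} = 5 + \left(1 + \frac{t}{6}\right) = 6 + \frac{t}{6}$)
$X{\left(J \right)} = 6 + \frac{J}{6}$
$- 36 \left(\left(\left(5 + 1\right) 4 + X{\left(-3 \right)}\right) - 32\right) + 156 = - 36 \left(\left(\left(5 + 1\right) 4 + \left(6 + \frac{1}{6} \left(-3\right)\right)\right) - 32\right) + 156 = - 36 \left(\left(6 \cdot 4 + \left(6 - \frac{1}{2}\right)\right) - 32\right) + 156 = - 36 \left(\left(24 + \frac{11}{2}\right) - 32\right) + 156 = - 36 \left(\frac{59}{2} - 32\right) + 156 = \left(-36\right) \left(- \frac{5}{2}\right) + 156 = 90 + 156 = 246$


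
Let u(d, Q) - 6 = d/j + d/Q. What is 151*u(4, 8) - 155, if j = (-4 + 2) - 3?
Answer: 7057/10 ≈ 705.70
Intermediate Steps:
j = -5 (j = -2 - 3 = -5)
u(d, Q) = 6 - d/5 + d/Q (u(d, Q) = 6 + (d/(-5) + d/Q) = 6 + (d*(-⅕) + d/Q) = 6 + (-d/5 + d/Q) = 6 - d/5 + d/Q)
151*u(4, 8) - 155 = 151*(6 - ⅕*4 + 4/8) - 155 = 151*(6 - ⅘ + 4*(⅛)) - 155 = 151*(6 - ⅘ + ½) - 155 = 151*(57/10) - 155 = 8607/10 - 155 = 7057/10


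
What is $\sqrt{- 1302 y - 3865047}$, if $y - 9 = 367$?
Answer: $i \sqrt{4354599} \approx 2086.8 i$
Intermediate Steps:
$y = 376$ ($y = 9 + 367 = 376$)
$\sqrt{- 1302 y - 3865047} = \sqrt{\left(-1302\right) 376 - 3865047} = \sqrt{-489552 - 3865047} = \sqrt{-4354599} = i \sqrt{4354599}$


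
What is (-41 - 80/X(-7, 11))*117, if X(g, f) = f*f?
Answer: -589797/121 ≈ -4874.4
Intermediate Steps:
X(g, f) = f²
(-41 - 80/X(-7, 11))*117 = (-41 - 80/(11²))*117 = (-41 - 80/121)*117 = -5041/121*117 = -589797/121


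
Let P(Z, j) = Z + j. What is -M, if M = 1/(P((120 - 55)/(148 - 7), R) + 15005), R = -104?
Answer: -141/2101106 ≈ -6.7107e-5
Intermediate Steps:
M = 141/2101106 (M = 1/(((120 - 55)/(148 - 7) - 104) + 15005) = 1/((65/141 - 104) + 15005) = 1/(-14599/141 + 15005) = 1/(2101106/141) = 141/2101106 ≈ 6.7107e-5)
-M = -1*141/2101106 = -141/2101106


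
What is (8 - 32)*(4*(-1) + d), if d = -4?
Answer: 192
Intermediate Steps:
(8 - 32)*(4*(-1) + d) = (8 - 32)*(4*(-1) - 4) = -24*(-4 - 4) = -24*(-8) = 192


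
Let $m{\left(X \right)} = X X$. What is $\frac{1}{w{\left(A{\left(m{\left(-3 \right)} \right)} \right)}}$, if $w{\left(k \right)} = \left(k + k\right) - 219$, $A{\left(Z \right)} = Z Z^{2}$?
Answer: $\frac{1}{1239} \approx 0.0008071$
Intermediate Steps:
$m{\left(X \right)} = X^{2}$
$A{\left(Z \right)} = Z^{3}$
$w{\left(k \right)} = -219 + 2 k$ ($w{\left(k \right)} = 2 k - 219 = -219 + 2 k$)
$\frac{1}{w{\left(A{\left(m{\left(-3 \right)} \right)} \right)}} = \frac{1}{-219 + 2 \left(\left(-3\right)^{2}\right)^{3}} = \frac{1}{-219 + 2 \cdot 9^{3}} = \frac{1}{-219 + 2 \cdot 729} = \frac{1}{-219 + 1458} = \frac{1}{1239}$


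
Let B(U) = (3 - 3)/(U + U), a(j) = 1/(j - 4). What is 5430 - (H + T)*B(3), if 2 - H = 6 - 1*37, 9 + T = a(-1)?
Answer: 5430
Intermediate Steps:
a(j) = 1/(-4 + j)
T = -46/5 (T = -9 + 1/(-4 - 1) = -9 + 1/(-5) = -9 - ⅕ = -46/5 ≈ -9.2000)
H = 33 (H = 2 - (6 - 1*37) = 2 - (6 - 37) = 2 - 1*(-31) = 2 + 31 = 33)
B(U) = 0 (B(U) = 0/((2*U)) = 0*(1/(2*U)) = 0)
5430 - (H + T)*B(3) = 5430 - (33 - 46/5)*0 = 5430 - 119*0/5 = 5430 - 1*0 = 5430 + 0 = 5430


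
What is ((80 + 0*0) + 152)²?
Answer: 53824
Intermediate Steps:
((80 + 0*0) + 152)² = ((80 + 0) + 152)² = (80 + 152)² = 232² = 53824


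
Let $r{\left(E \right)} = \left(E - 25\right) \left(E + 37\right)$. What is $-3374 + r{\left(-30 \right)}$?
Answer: $-3759$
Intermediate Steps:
$r{\left(E \right)} = \left(-25 + E\right) \left(37 + E\right)$
$-3374 + r{\left(-30 \right)} = -3374 + \left(-925 + \left(-30\right)^{2} + 12 \left(-30\right)\right) = -3374 - 385 = -3759$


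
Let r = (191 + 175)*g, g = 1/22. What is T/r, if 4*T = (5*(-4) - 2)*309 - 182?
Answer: -19195/183 ≈ -104.89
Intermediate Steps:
T = -1745 (T = ((5*(-4) - 2)*309 - 182)/4 = ((-20 - 2)*309 - 182)/4 = (-22*309 - 182)/4 = (-6798 - 182)/4 = (1/4)*(-6980) = -1745)
g = 1/22 ≈ 0.045455
r = 183/11 (r = (191 + 175)*(1/22) = 366*(1/22) = 183/11 ≈ 16.636)
T/r = -1745/183/11 = -1745*11/183 = -19195/183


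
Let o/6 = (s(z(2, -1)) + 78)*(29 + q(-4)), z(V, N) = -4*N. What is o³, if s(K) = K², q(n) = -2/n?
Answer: 4605781806072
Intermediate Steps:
o = 16638 (o = 6*(((-4*(-1))² + 78)*(29 - 2/(-4))) = 6*((4² + 78)*(29 - 2*(-¼))) = 6*((16 + 78)*(29 + ½)) = 6*(94*(59/2)) = 6*2773 = 16638)
o³ = 16638³ = 4605781806072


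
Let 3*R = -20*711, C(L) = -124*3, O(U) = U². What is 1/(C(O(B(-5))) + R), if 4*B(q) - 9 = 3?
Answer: -1/5112 ≈ -0.00019562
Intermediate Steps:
B(q) = 3 (B(q) = 9/4 + (¼)*3 = 9/4 + ¾ = 3)
C(L) = -372
R = -4740 (R = (-20*711)/3 = (⅓)*(-14220) = -4740)
1/(C(O(B(-5))) + R) = 1/(-372 - 4740) = 1/(-5112) = -1/5112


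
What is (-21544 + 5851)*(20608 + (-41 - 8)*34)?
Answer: -297256806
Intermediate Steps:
(-21544 + 5851)*(20608 + (-41 - 8)*34) = -15693*(20608 - 49*34) = -15693*(20608 - 1666) = -15693*18942 = -297256806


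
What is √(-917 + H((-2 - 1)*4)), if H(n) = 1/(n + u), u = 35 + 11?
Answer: I*√1060018/34 ≈ 30.282*I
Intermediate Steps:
u = 46
H(n) = 1/(46 + n) (H(n) = 1/(n + 46) = 1/(46 + n))
√(-917 + H((-2 - 1)*4)) = √(-917 + 1/(46 + (-2 - 1)*4)) = √(-917 + 1/(46 - 3*4)) = √(-917 + 1/(46 - 12)) = √(-917 + 1/34) = √(-31177/34) = I*√1060018/34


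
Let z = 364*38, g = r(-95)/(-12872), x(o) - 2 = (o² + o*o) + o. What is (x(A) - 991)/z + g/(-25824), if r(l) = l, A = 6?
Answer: -37852957631/574730886912 ≈ -0.065862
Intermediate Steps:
x(o) = 2 + o + 2*o² (x(o) = 2 + ((o² + o*o) + o) = 2 + ((o² + o²) + o) = 2 + (2*o² + o) = 2 + (o + 2*o²) = 2 + o + 2*o²)
g = 95/12872 (g = -95/(-12872) = -95*(-1/12872) = 95/12872 ≈ 0.0073804)
z = 13832
(x(A) - 991)/z + g/(-25824) = ((2 + 6 + 2*6²) - 991)/13832 + (95/12872)/(-25824) = ((2 + 6 + 2*36) - 991)*(1/13832) + (95/12872)*(-1/25824) = ((2 + 6 + 72) - 991)*(1/13832) - 95/332406528 = (80 - 991)*(1/13832) - 95/332406528 = -911*1/13832 - 95/332406528 = -911/13832 - 95/332406528 = -37852957631/574730886912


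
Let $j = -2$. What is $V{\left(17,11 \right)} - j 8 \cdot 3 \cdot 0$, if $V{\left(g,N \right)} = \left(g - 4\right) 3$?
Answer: $39$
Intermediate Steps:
$V{\left(g,N \right)} = -12 + 3 g$ ($V{\left(g,N \right)} = \left(-4 + g\right) 3 = -12 + 3 g$)
$V{\left(17,11 \right)} - j 8 \cdot 3 \cdot 0 = \left(-12 + 3 \cdot 17\right) - \left(-2\right) 8 \cdot 3 \cdot 0 = \left(-12 + 51\right) - \left(-16\right) 0 = 39 - 0 = 39 + 0 = 39$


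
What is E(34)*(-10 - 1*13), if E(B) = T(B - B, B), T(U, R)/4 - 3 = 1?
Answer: -368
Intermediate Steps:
T(U, R) = 16 (T(U, R) = 12 + 4*1 = 12 + 4 = 16)
E(B) = 16
E(34)*(-10 - 1*13) = 16*(-10 - 1*13) = 16*(-10 - 13) = 16*(-23) = -368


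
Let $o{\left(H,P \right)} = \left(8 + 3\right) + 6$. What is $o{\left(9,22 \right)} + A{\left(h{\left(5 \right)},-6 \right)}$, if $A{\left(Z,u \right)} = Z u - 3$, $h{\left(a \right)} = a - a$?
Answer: $14$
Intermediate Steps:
$o{\left(H,P \right)} = 17$ ($o{\left(H,P \right)} = 11 + 6 = 17$)
$h{\left(a \right)} = 0$
$A{\left(Z,u \right)} = -3 + Z u$
$o{\left(9,22 \right)} + A{\left(h{\left(5 \right)},-6 \right)} = 17 + \left(-3 + 0 \left(-6\right)\right) = 17 + \left(-3 + 0\right) = 17 - 3 = 14$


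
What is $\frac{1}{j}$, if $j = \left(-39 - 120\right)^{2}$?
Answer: $\frac{1}{25281} \approx 3.9555 \cdot 10^{-5}$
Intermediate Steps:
$j = 25281$ ($j = \left(-159\right)^{2} = 25281$)
$\frac{1}{j} = \frac{1}{25281}$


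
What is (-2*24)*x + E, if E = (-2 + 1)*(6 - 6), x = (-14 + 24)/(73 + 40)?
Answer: -480/113 ≈ -4.2478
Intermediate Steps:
x = 10/113 ≈ 0.088496
E = 0 (E = -1*0 = 0)
(-2*24)*x + E = -2*24*(10/113) + 0 = -48*10/113 + 0 = -480/113 + 0 = -480/113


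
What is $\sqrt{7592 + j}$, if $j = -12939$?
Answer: $i \sqrt{5347} \approx 73.123 i$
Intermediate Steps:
$\sqrt{7592 + j} = \sqrt{7592 - 12939} = \sqrt{-5347} = i \sqrt{5347}$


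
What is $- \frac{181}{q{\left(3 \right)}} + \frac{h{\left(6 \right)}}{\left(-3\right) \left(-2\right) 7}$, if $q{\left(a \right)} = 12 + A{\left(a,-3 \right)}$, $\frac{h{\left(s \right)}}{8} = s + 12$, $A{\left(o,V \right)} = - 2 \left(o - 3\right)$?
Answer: $- \frac{979}{84} \approx -11.655$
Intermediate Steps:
$A{\left(o,V \right)} = 6 - 2 o$ ($A{\left(o,V \right)} = - 2 \left(-3 + o\right) = 6 - 2 o$)
$h{\left(s \right)} = 96 + 8 s$ ($h{\left(s \right)} = 8 \left(s + 12\right) = 8 \left(12 + s\right) = 96 + 8 s$)
$q{\left(a \right)} = 18 - 2 a$ ($q{\left(a \right)} = 12 - \left(-6 + 2 a\right) = 18 - 2 a$)
$- \frac{181}{q{\left(3 \right)}} + \frac{h{\left(6 \right)}}{\left(-3\right) \left(-2\right) 7} = - \frac{181}{18 - 6} + \frac{96 + 8 \cdot 6}{\left(-3\right) \left(-2\right) 7} = - \frac{181}{18 - 6} + \frac{96 + 48}{6 \cdot 7} = - \frac{181}{12} + \frac{144}{42} = \left(-181\right) \frac{1}{12} + 144 \cdot \frac{1}{42} = - \frac{181}{12} + \frac{24}{7} = - \frac{979}{84}$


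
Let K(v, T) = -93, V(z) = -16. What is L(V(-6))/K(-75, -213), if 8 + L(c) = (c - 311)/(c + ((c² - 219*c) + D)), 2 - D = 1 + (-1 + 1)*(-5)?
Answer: 977/11235 ≈ 0.086960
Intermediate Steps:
D = 1 (D = 2 - (1 + (-1 + 1)*(-5)) = 2 - (1 + 0*(-5)) = 2 - (1 + 0) = 2 - 1*1 = 2 - 1 = 1)
L(c) = -8 + (-311 + c)/(1 + c² - 218*c) (L(c) = -8 + (c - 311)/(c + ((c² - 219*c) + 1)) = -8 + (-311 + c)/(c + (1 + c² - 219*c)) = -8 + (-311 + c)/(1 + c² - 218*c))
L(V(-6))/K(-75, -213) = ((-319 - 8*(-16)² + 1745*(-16))/(1 + (-16)² - 218*(-16)))/(-93) = ((-319 - 8*256 - 27920)/(1 + 256 + 3488))*(-1/93) = ((-319 - 2048 - 27920)/3745)*(-1/93) = ((1/3745)*(-30287))*(-1/93) = -30287/3745*(-1/93) = 977/11235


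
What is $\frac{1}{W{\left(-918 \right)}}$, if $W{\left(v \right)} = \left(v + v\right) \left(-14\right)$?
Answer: $\frac{1}{25704} \approx 3.8904 \cdot 10^{-5}$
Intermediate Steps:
$W{\left(v \right)} = - 28 v$ ($W{\left(v \right)} = 2 v \left(-14\right) = - 28 v$)
$\frac{1}{W{\left(-918 \right)}} = \frac{1}{\left(-28\right) \left(-918\right)} = \frac{1}{25704}$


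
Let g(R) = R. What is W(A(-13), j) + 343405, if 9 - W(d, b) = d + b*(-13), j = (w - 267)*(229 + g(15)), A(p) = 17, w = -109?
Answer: -849275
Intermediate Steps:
j = -91744 (j = (-109 - 267)*(229 + 15) = -376*244 = -91744)
W(d, b) = 9 - d + 13*b (W(d, b) = 9 - (d + b*(-13)) = 9 - (d - 13*b) = 9 + (-d + 13*b) = 9 - d + 13*b)
W(A(-13), j) + 343405 = (9 - 1*17 + 13*(-91744)) + 343405 = (9 - 17 - 1192672) + 343405 = -1192680 + 343405 = -849275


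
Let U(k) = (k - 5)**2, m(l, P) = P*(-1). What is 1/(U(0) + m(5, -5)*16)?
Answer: 1/105 ≈ 0.0095238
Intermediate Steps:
m(l, P) = -P
U(k) = (-5 + k)**2
1/(U(0) + m(5, -5)*16) = 1/((-5 + 0)**2 - 1*(-5)*16) = 1/((-5)**2 + 5*16) = 1/(25 + 80) = 1/105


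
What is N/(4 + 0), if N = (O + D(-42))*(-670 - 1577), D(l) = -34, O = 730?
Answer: -390978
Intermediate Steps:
N = -1563912 (N = (730 - 34)*(-670 - 1577) = 696*(-2247) = -1563912)
N/(4 + 0) = -1563912/(4 + 0) = -1563912/4 = (¼)*(-1563912) = -390978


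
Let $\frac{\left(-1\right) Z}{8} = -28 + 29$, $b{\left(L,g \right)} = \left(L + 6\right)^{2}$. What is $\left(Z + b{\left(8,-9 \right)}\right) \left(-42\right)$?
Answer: $-7896$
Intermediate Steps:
$b{\left(L,g \right)} = \left(6 + L\right)^{2}$
$Z = -8$ ($Z = - 8 \left(-28 + 29\right) = \left(-8\right) 1 = -8$)
$\left(Z + b{\left(8,-9 \right)}\right) \left(-42\right) = \left(-8 + \left(6 + 8\right)^{2}\right) \left(-42\right) = \left(-8 + 14^{2}\right) \left(-42\right) = \left(-8 + 196\right) \left(-42\right) = 188 \left(-42\right) = -7896$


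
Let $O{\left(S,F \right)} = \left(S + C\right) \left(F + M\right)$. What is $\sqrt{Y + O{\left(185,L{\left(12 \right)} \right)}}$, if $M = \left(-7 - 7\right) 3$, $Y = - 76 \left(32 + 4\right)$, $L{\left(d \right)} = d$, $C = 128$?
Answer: $i \sqrt{12126} \approx 110.12 i$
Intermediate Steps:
$Y = -2736$ ($Y = \left(-76\right) 36 = -2736$)
$M = -42$ ($M = \left(-14\right) 3 = -42$)
$O{\left(S,F \right)} = \left(-42 + F\right) \left(128 + S\right)$ ($O{\left(S,F \right)} = \left(S + 128\right) \left(F - 42\right) = \left(128 + S\right) \left(-42 + F\right) = \left(-42 + F\right) \left(128 + S\right)$)
$\sqrt{Y + O{\left(185,L{\left(12 \right)} \right)}} = \sqrt{-2736 + \left(-5376 - 7770 + 128 \cdot 12 + 12 \cdot 185\right)} = \sqrt{-2736 + \left(-5376 - 7770 + 1536 + 2220\right)} = \sqrt{-2736 - 9390} = \sqrt{-12126} = i \sqrt{12126}$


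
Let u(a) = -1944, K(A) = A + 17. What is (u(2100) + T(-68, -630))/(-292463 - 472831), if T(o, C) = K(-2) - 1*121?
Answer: 1025/382647 ≈ 0.0026787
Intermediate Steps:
K(A) = 17 + A
T(o, C) = -106 (T(o, C) = (17 - 2) - 1*121 = 15 - 121 = -106)
(u(2100) + T(-68, -630))/(-292463 - 472831) = (-1944 - 106)/(-292463 - 472831) = -2050/(-765294) = -2050*(-1/765294) = 1025/382647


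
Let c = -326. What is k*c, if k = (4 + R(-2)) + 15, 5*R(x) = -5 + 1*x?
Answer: -28688/5 ≈ -5737.6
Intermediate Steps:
R(x) = -1 + x/5 (R(x) = (-5 + 1*x)/5 = (-5 + x)/5 = -1 + x/5)
k = 88/5 (k = (4 + (-1 + (⅕)*(-2))) + 15 = (4 + (-1 - ⅖)) + 15 = (4 - 7/5) + 15 = 13/5 + 15 = 88/5 ≈ 17.600)
k*c = (88/5)*(-326) = -28688/5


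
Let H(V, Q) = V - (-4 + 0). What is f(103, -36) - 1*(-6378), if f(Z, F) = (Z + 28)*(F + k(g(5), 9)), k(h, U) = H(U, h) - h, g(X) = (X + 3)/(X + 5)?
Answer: 16301/5 ≈ 3260.2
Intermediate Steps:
g(X) = (3 + X)/(5 + X)
H(V, Q) = 4 + V (H(V, Q) = V - 1*(-4) = V + 4 = 4 + V)
k(h, U) = 4 + U - h (k(h, U) = (4 + U) - h = 4 + U - h)
f(Z, F) = (28 + Z)*(61/5 + F) (f(Z, F) = (Z + 28)*(F + (4 + 9 - (3 + 5)/(5 + 5))) = (28 + Z)*(F + (4 + 9 - 8/10)) = (28 + Z)*(F + (4 + 9 - 1*4/5)) = (28 + Z)*(F + (4 + 9 - 4/5)) = (28 + Z)*(F + 61/5) = (28 + Z)*(61/5 + F))
f(103, -36) - 1*(-6378) = (1708/5 + 28*(-36) + (61/5)*103 - 36*103) - 1*(-6378) = (1708/5 - 1008 + 6283/5 - 3708) + 6378 = -15589/5 + 6378 = 16301/5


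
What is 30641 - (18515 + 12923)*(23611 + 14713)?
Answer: -1204799271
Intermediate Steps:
30641 - (18515 + 12923)*(23611 + 14713) = 30641 - 31438*38324 = 30641 - 1*1204829912 = 30641 - 1204829912 = -1204799271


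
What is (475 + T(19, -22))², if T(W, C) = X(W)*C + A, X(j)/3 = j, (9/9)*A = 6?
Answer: 597529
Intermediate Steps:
A = 6
X(j) = 3*j
T(W, C) = 6 + 3*C*W (T(W, C) = (3*W)*C + 6 = 3*C*W + 6 = 6 + 3*C*W)
(475 + T(19, -22))² = (475 + (6 + 3*(-22)*19))² = (475 + (6 - 1254))² = (475 - 1248)² = (-773)² = 597529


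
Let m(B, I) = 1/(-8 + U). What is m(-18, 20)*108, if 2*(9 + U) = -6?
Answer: -27/5 ≈ -5.4000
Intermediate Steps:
U = -12 (U = -9 + (1/2)*(-6) = -9 - 3 = -12)
m(B, I) = -1/20 (m(B, I) = 1/(-8 - 12) = 1/(-20) = -1/20)
m(-18, 20)*108 = -1/20*108 = -27/5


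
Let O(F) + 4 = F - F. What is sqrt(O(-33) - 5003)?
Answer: I*sqrt(5007) ≈ 70.76*I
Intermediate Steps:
O(F) = -4 (O(F) = -4 + (F - F) = -4 + 0 = -4)
sqrt(O(-33) - 5003) = sqrt(-4 - 5003) = sqrt(-5007) = I*sqrt(5007)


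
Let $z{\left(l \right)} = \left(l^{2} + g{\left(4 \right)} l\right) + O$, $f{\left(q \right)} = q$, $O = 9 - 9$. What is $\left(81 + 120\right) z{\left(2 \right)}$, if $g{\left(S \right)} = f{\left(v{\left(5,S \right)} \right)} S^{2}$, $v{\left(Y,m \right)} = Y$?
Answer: $32964$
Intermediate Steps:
$O = 0$
$g{\left(S \right)} = 5 S^{2}$
$z{\left(l \right)} = l^{2} + 80 l$ ($z{\left(l \right)} = \left(l^{2} + 5 \cdot 4^{2} l\right) + 0 = \left(l^{2} + 5 \cdot 16 l\right) + 0 = \left(l^{2} + 80 l\right) + 0 = l^{2} + 80 l$)
$\left(81 + 120\right) z{\left(2 \right)} = \left(81 + 120\right) 2 \left(80 + 2\right) = 201 \cdot 2 \cdot 82 = 201 \cdot 164 = 32964$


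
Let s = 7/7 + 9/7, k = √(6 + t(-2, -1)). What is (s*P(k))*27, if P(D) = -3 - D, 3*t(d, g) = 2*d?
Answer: -1296/7 - 144*√42/7 ≈ -318.46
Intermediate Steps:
t(d, g) = 2*d/3 (t(d, g) = (2*d)/3 = 2*d/3)
k = √42/3 (k = √(6 + (⅔)*(-2)) = √(6 - 4/3) = √(14/3) = √42/3 ≈ 2.1602)
s = 16/7 (s = 7*(⅐) + 9*(⅐) = 1 + 9/7 = 16/7 ≈ 2.2857)
(s*P(k))*27 = (16*(-3 - √42/3)/7)*27 = (-48/7 - 16*√42/21)*27 = -1296/7 - 144*√42/7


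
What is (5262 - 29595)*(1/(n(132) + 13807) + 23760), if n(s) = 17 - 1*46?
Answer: -7965779382573/13778 ≈ -5.7815e+8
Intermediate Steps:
n(s) = -29 (n(s) = 17 - 46 = -29)
(5262 - 29595)*(1/(n(132) + 13807) + 23760) = (5262 - 29595)*(1/(-29 + 13807) + 23760) = -24333*(1/13778 + 23760) = -24333*327365281/13778 = -7965779382573/13778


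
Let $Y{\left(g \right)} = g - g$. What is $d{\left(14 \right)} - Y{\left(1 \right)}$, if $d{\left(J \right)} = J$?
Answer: $14$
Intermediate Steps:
$Y{\left(g \right)} = 0$
$d{\left(14 \right)} - Y{\left(1 \right)} = 14 - 0 = 14 + 0 = 14$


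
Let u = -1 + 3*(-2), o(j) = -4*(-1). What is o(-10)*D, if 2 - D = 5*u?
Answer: 148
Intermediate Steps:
o(j) = 4
u = -7 (u = -1 - 6 = -7)
D = 37 (D = 2 - 5*(-7) = 2 - 1*(-35) = 2 + 35 = 37)
o(-10)*D = 4*37 = 148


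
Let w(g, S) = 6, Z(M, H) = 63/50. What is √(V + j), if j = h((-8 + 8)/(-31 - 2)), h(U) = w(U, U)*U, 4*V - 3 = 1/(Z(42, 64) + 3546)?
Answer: √10486863273/118242 ≈ 0.86607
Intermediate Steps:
Z(M, H) = 63/50 (Z(M, H) = 63*(1/50) = 63/50)
V = 532139/709452 (V = ¾ + 1/(4*(63/50 + 3546)) = ¾ + 1/(4*(177363/50)) = ¾ + (¼)*(50/177363) = ¾ + 25/354726 = 532139/709452 ≈ 0.75007)
h(U) = 6*U
j = 0 (j = 6*((-8 + 8)/(-31 - 2)) = 6*(0/(-33)) = 6*(0*(-1/33)) = 6*0 = 0)
√(V + j) = √(532139/709452 + 0) = √(532139/709452) = √10486863273/118242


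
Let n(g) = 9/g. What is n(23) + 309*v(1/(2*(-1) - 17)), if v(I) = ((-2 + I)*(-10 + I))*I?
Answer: -52878312/157757 ≈ -335.19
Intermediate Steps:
v(I) = I*(-10 + I)*(-2 + I) (v(I) = ((-10 + I)*(-2 + I))*I = I*(-10 + I)*(-2 + I))
n(23) + 309*v(1/(2*(-1) - 17)) = 9/23 + 309*((20 + (1/(2*(-1) - 17))**2 - 12/(2*(-1) - 17))/(2*(-1) - 17)) = 9*(1/23) + 309*((20 + (1/(-2 - 17))**2 - 12/(-2 - 17))/(-2 - 17)) = 9/23 + 309*((20 + (1/(-19))**2 - 12/(-19))/(-19)) = 9/23 + 309*(-(20 + (-1/19)**2 - 12*(-1/19))/19) = 9/23 + 309*(-(20 + 1/361 + 12/19)/19) = 9/23 + 309*(-1/19*7449/361) = 9/23 + 309*(-7449/6859) = 9/23 - 2301741/6859 = -52878312/157757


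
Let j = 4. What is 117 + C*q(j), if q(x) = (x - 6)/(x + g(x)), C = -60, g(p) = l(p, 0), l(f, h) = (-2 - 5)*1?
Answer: 77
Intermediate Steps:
l(f, h) = -7 (l(f, h) = -7*1 = -7)
g(p) = -7
q(x) = (-6 + x)/(-7 + x) (q(x) = (x - 6)/(x - 7) = (-6 + x)/(-7 + x))
117 + C*q(j) = 117 - 60*(-6 + 4)/(-7 + 4) = 117 - 60*(-2)/(-3) = 117 - (-20)*(-2) = 117 - 60*2/3 = 117 - 40 = 77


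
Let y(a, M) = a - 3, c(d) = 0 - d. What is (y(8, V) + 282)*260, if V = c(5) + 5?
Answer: 74620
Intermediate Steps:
c(d) = -d
V = 0 (V = -1*5 + 5 = -5 + 5 = 0)
y(a, M) = -3 + a
(y(8, V) + 282)*260 = ((-3 + 8) + 282)*260 = (5 + 282)*260 = 287*260 = 74620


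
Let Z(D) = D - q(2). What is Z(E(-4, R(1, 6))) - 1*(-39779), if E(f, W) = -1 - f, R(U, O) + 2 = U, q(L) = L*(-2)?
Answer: 39786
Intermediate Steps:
q(L) = -2*L
R(U, O) = -2 + U
Z(D) = 4 + D (Z(D) = D - (-2)*2 = D - 1*(-4) = D + 4 = 4 + D)
Z(E(-4, R(1, 6))) - 1*(-39779) = (4 + (-1 - 1*(-4))) - 1*(-39779) = (4 + (-1 + 4)) + 39779 = (4 + 3) + 39779 = 7 + 39779 = 39786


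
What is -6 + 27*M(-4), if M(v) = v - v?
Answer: -6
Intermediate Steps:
M(v) = 0
-6 + 27*M(-4) = -6 + 27*0 = -6 + 0 = -6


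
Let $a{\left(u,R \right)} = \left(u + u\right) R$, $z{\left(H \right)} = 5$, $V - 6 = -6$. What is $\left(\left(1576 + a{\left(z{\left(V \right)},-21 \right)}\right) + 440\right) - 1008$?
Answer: $798$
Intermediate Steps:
$V = 0$ ($V = 6 - 6 = 0$)
$a{\left(u,R \right)} = 2 R u$ ($a{\left(u,R \right)} = 2 u R = 2 R u$)
$\left(\left(1576 + a{\left(z{\left(V \right)},-21 \right)}\right) + 440\right) - 1008 = \left(\left(1576 + 2 \left(-21\right) 5\right) + 440\right) - 1008 = \left(\left(1576 - 210\right) + 440\right) - 1008 = \left(1366 + 440\right) - 1008 = 1806 - 1008 = 798$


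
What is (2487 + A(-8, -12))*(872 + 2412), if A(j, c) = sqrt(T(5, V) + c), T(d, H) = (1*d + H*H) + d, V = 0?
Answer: 8167308 + 3284*I*sqrt(2) ≈ 8.1673e+6 + 4644.3*I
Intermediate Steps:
T(d, H) = H**2 + 2*d (T(d, H) = (d + H**2) + d = H**2 + 2*d)
A(j, c) = sqrt(10 + c) (A(j, c) = sqrt((0**2 + 2*5) + c) = sqrt((0 + 10) + c) = sqrt(10 + c))
(2487 + A(-8, -12))*(872 + 2412) = (2487 + sqrt(10 - 12))*(872 + 2412) = (2487 + sqrt(-2))*3284 = (2487 + I*sqrt(2))*3284 = 8167308 + 3284*I*sqrt(2)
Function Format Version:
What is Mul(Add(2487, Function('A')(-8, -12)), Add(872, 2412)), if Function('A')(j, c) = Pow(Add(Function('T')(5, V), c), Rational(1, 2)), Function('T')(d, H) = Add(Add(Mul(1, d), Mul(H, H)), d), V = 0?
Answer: Add(8167308, Mul(3284, I, Pow(2, Rational(1, 2)))) ≈ Add(8.1673e+6, Mul(4644.3, I))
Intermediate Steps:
Function('T')(d, H) = Add(Pow(H, 2), Mul(2, d)) (Function('T')(d, H) = Add(Add(d, Pow(H, 2)), d) = Add(Pow(H, 2), Mul(2, d)))
Function('A')(j, c) = Pow(Add(10, c), Rational(1, 2)) (Function('A')(j, c) = Pow(Add(Add(Pow(0, 2), Mul(2, 5)), c), Rational(1, 2)) = Pow(Add(Add(0, 10), c), Rational(1, 2)) = Pow(Add(10, c), Rational(1, 2)))
Mul(Add(2487, Function('A')(-8, -12)), Add(872, 2412)) = Mul(Add(2487, Pow(Add(10, -12), Rational(1, 2))), Add(872, 2412)) = Mul(Add(2487, Pow(-2, Rational(1, 2))), 3284) = Mul(Add(2487, Mul(I, Pow(2, Rational(1, 2)))), 3284) = Add(8167308, Mul(3284, I, Pow(2, Rational(1, 2))))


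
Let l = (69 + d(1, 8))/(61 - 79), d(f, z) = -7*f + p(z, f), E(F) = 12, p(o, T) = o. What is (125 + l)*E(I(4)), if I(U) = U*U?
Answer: 4360/3 ≈ 1453.3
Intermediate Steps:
I(U) = U²
d(f, z) = z - 7*f (d(f, z) = -7*f + z = z - 7*f)
l = -35/9 (l = (69 + (8 - 7*1))/(61 - 79) = (69 + (8 - 7))/(-18) = (69 + 1)*(-1/18) = 70*(-1/18) = -35/9 ≈ -3.8889)
(125 + l)*E(I(4)) = (125 - 35/9)*12 = (1090/9)*12 = 4360/3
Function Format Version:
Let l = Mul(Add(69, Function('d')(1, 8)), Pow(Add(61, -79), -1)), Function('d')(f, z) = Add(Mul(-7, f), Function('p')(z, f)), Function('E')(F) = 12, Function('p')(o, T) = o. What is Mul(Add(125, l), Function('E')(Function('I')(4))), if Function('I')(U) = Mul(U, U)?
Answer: Rational(4360, 3) ≈ 1453.3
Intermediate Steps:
Function('I')(U) = Pow(U, 2)
Function('d')(f, z) = Add(z, Mul(-7, f)) (Function('d')(f, z) = Add(Mul(-7, f), z) = Add(z, Mul(-7, f)))
l = Rational(-35, 9) (l = Mul(Add(69, Add(8, Mul(-7, 1))), Pow(Add(61, -79), -1)) = Mul(Add(69, Add(8, -7)), Pow(-18, -1)) = Mul(Add(69, 1), Rational(-1, 18)) = Mul(70, Rational(-1, 18)) = Rational(-35, 9) ≈ -3.8889)
Mul(Add(125, l), Function('E')(Function('I')(4))) = Mul(Add(125, Rational(-35, 9)), 12) = Mul(Rational(1090, 9), 12) = Rational(4360, 3)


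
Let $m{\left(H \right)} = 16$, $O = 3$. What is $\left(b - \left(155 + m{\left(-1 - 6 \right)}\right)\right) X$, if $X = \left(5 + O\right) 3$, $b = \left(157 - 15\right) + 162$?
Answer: $3192$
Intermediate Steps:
$b = 304$ ($b = 142 + 162 = 304$)
$X = 24$ ($X = \left(5 + 3\right) 3 = 8 \cdot 3 = 24$)
$\left(b - \left(155 + m{\left(-1 - 6 \right)}\right)\right) X = \left(304 - 171\right) 24 = 133 \cdot 24 = 3192$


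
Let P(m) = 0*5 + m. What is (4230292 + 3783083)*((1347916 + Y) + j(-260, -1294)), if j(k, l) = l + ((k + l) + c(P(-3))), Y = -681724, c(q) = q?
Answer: 5315600185875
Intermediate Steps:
P(m) = m (P(m) = 0 + m = m)
j(k, l) = -3 + k + 2*l (j(k, l) = l + ((k + l) - 3) = l + (-3 + k + l) = -3 + k + 2*l)
(4230292 + 3783083)*((1347916 + Y) + j(-260, -1294)) = (4230292 + 3783083)*((1347916 - 681724) + (-3 - 260 + 2*(-1294))) = 8013375*(666192 + (-3 - 260 - 2588)) = 8013375*(666192 - 2851) = 8013375*663341 = 5315600185875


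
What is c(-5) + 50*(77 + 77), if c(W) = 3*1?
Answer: 7703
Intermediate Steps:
c(W) = 3
c(-5) + 50*(77 + 77) = 3 + 50*(77 + 77) = 3 + 50*154 = 3 + 7700 = 7703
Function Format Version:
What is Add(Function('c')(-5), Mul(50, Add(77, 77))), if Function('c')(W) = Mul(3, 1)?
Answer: 7703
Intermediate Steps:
Function('c')(W) = 3
Add(Function('c')(-5), Mul(50, Add(77, 77))) = Add(3, Mul(50, Add(77, 77))) = Add(3, Mul(50, 154)) = Add(3, 7700) = 7703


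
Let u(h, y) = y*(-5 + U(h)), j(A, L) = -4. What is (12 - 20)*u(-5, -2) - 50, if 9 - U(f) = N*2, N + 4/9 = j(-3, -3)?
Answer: 1406/9 ≈ 156.22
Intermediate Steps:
N = -40/9 (N = -4/9 - 4 = -40/9 ≈ -4.4444)
U(f) = 161/9 (U(f) = 9 - (-40)*2/9 = 9 - 1*(-80/9) = 9 + 80/9 = 161/9)
u(h, y) = 116*y/9 (u(h, y) = y*(-5 + 161/9) = y*(116/9) = 116*y/9)
(12 - 20)*u(-5, -2) - 50 = (12 - 20)*((116/9)*(-2)) - 50 = -8*(-232/9) - 50 = 1856/9 - 50 = 1406/9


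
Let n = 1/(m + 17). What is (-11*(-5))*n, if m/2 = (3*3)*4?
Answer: 55/89 ≈ 0.61798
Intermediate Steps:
m = 72 (m = 2*((3*3)*4) = 2*(9*4) = 2*36 = 72)
n = 1/89 (n = 1/(72 + 17) = 1/89 ≈ 0.011236)
(-11*(-5))*n = -11*(-5)*(1/89) = 55*(1/89) = 55/89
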